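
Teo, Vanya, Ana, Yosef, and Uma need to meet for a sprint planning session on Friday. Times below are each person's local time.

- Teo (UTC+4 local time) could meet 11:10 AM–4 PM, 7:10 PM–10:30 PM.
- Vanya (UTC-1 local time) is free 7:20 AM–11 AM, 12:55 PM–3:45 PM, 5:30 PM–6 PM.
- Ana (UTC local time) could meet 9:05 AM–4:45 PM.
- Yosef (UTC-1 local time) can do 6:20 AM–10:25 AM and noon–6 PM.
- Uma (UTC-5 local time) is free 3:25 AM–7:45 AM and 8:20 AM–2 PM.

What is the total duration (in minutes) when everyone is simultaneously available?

Teo in UTC: 07:10-12:00, 15:10-18:30 (subtract 4h to convert from UTC+4).
Vanya in UTC: 08:20-12:00, 13:55-16:45, 18:30-19:00 (add 1h to convert from UTC-1).
Ana in UTC: 09:05-16:45.
Yosef in UTC: 07:20-11:25, 13:00-19:00 (add 1h to convert from UTC-1).
Uma in UTC: 08:25-12:45, 13:20-19:00 (add 5h to convert from UTC-5).
Teo ∩ Vanya: 08:20-12:00, 15:10-16:45.
Teo ∩ Vanya ∩ Ana: 09:05-12:00, 15:10-16:45.
Teo ∩ Vanya ∩ Ana ∩ Yosef: 09:05-11:25, 15:10-16:45.
Teo ∩ Vanya ∩ Ana ∩ Yosef ∩ Uma: 09:05-11:25, 15:10-16:45.
So the common availability across everyone is 09:05-11:25, 15:10-16:45.
Summing the common windows: 140 + 95 = 235 minutes.

235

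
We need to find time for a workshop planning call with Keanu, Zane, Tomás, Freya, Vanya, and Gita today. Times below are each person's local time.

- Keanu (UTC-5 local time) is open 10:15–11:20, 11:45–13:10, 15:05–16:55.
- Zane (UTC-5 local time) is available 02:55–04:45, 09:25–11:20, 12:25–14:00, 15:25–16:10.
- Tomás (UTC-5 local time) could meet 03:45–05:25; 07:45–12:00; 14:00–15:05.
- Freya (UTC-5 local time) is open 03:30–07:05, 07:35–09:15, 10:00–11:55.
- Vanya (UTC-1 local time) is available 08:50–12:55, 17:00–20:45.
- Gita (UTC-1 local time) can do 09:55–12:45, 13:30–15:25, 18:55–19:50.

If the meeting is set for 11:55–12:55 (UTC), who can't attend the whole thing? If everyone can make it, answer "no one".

Keanu in UTC: 15:15-16:20, 16:45-18:10, 20:05-21:55 (add 5h to convert from UTC-5).
Zane in UTC: 07:55-09:45, 14:25-16:20, 17:25-19:00, 20:25-21:10 (add 5h to convert from UTC-5).
Tomás in UTC: 08:45-10:25, 12:45-17:00, 19:00-20:05 (add 5h to convert from UTC-5).
Freya in UTC: 08:30-12:05, 12:35-14:15, 15:00-16:55 (add 5h to convert from UTC-5).
Vanya in UTC: 09:50-13:55, 18:00-21:45 (add 1h to convert from UTC-1).
Gita in UTC: 10:55-13:45, 14:30-16:25, 19:55-20:50 (add 1h to convert from UTC-1).
Keanu: not fully free for 11:55-12:55. Zane: not fully free for 11:55-12:55. Tomás: not fully free for 11:55-12:55. Freya: not fully free for 11:55-12:55. Vanya: free for 11:55-12:55. Gita: free for 11:55-12:55.

Freya, Keanu, Tomás, Zane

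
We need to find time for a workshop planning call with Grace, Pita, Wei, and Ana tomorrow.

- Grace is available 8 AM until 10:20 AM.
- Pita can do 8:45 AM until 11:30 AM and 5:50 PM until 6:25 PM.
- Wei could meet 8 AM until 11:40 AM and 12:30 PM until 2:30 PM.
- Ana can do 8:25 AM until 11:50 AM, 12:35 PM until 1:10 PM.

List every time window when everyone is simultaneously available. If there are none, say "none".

08:45-10:20

Grace ∩ Pita: 08:45-10:20.
Grace ∩ Pita ∩ Wei: 08:45-10:20.
Grace ∩ Pita ∩ Wei ∩ Ana: 08:45-10:20.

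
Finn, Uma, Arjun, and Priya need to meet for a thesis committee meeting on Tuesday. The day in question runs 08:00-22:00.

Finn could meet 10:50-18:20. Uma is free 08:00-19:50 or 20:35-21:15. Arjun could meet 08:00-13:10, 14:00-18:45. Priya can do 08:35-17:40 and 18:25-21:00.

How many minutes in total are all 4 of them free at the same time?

Finn ∩ Uma: 10:50-18:20.
Finn ∩ Uma ∩ Arjun: 10:50-13:10, 14:00-18:20.
Finn ∩ Uma ∩ Arjun ∩ Priya: 10:50-13:10, 14:00-17:40.
Summing the common windows: 140 + 220 = 360 minutes.

360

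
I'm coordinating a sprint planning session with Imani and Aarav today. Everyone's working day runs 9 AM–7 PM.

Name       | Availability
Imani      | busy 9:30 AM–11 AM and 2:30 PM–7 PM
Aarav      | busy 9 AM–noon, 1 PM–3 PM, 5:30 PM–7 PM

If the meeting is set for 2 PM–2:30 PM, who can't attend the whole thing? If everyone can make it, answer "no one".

Imani free: 09:00-09:30, 11:00-14:30 (invert busy blocks within the working day).
Aarav free: 12:00-13:00, 15:00-17:30 (invert busy blocks within the working day).
Imani: free for 14:00-14:30. Aarav: not fully free for 14:00-14:30.

Aarav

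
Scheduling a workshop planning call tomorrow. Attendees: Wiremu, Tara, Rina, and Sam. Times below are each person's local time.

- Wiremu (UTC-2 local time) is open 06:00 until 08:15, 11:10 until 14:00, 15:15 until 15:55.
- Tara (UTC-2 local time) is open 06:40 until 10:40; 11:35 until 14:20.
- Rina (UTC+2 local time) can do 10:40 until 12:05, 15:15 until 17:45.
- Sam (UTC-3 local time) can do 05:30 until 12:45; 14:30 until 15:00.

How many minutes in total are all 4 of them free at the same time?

215

Wiremu in UTC: 08:00-10:15, 13:10-16:00, 17:15-17:55 (add 2h to convert from UTC-2).
Tara in UTC: 08:40-12:40, 13:35-16:20 (add 2h to convert from UTC-2).
Rina in UTC: 08:40-10:05, 13:15-15:45 (subtract 2h to convert from UTC+2).
Sam in UTC: 08:30-15:45, 17:30-18:00 (add 3h to convert from UTC-3).
Wiremu ∩ Tara: 08:40-10:15, 13:35-16:00.
Wiremu ∩ Tara ∩ Rina: 08:40-10:05, 13:35-15:45.
Wiremu ∩ Tara ∩ Rina ∩ Sam: 08:40-10:05, 13:35-15:45.
So the common availability across everyone is 08:40-10:05, 13:35-15:45.
Summing the common windows: 85 + 130 = 215 minutes.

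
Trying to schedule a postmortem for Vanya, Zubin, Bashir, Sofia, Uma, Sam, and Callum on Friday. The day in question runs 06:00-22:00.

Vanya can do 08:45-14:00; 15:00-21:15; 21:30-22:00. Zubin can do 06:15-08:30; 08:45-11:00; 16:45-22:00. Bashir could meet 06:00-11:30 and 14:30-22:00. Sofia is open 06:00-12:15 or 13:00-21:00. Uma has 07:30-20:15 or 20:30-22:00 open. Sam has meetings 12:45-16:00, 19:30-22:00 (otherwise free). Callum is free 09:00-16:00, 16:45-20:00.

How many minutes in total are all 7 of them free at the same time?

Vanya free: 08:45-14:00, 15:00-21:15, 21:30-22:00.
Zubin free: 06:15-08:30, 08:45-11:00, 16:45-22:00.
Bashir free: 06:00-11:30, 14:30-22:00.
Sofia free: 06:00-12:15, 13:00-21:00.
Uma free: 07:30-20:15, 20:30-22:00.
Sam free: 06:00-12:45, 16:00-19:30 (invert busy blocks within the working day).
Callum free: 09:00-16:00, 16:45-20:00.
Vanya ∩ Zubin: 08:45-11:00, 16:45-21:15, 21:30-22:00.
Vanya ∩ Zubin ∩ Bashir: 08:45-11:00, 16:45-21:15, 21:30-22:00.
Vanya ∩ Zubin ∩ Bashir ∩ Sofia: 08:45-11:00, 16:45-21:00.
Vanya ∩ Zubin ∩ Bashir ∩ Sofia ∩ Uma: 08:45-11:00, 16:45-20:15, 20:30-21:00.
Vanya ∩ Zubin ∩ Bashir ∩ Sofia ∩ Uma ∩ Sam: 08:45-11:00, 16:45-19:30.
Vanya ∩ Zubin ∩ Bashir ∩ Sofia ∩ Uma ∩ Sam ∩ Callum: 09:00-11:00, 16:45-19:30.
Summing the common windows: 120 + 165 = 285 minutes.

285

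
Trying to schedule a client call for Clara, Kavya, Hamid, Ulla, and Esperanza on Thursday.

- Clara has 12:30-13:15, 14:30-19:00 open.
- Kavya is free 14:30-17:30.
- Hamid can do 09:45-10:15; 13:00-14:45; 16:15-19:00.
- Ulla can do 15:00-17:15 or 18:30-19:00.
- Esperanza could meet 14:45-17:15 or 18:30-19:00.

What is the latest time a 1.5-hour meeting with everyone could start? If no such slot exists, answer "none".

none

Clara ∩ Kavya: 14:30-17:30.
Clara ∩ Kavya ∩ Hamid: 14:30-14:45, 16:15-17:30.
Clara ∩ Kavya ∩ Hamid ∩ Ulla: 16:15-17:15.
Clara ∩ Kavya ∩ Hamid ∩ Ulla ∩ Esperanza: 16:15-17:15.
No common window is at least 90 minutes long.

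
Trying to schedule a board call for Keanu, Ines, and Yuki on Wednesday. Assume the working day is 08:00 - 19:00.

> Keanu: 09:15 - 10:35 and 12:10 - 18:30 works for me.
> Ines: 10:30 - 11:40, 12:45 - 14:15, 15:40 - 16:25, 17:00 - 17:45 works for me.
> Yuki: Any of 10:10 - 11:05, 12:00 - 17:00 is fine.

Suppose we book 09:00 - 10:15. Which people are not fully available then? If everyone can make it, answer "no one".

Keanu: not fully free for 09:00-10:15. Ines: not fully free for 09:00-10:15. Yuki: not fully free for 09:00-10:15.

Ines, Keanu, Yuki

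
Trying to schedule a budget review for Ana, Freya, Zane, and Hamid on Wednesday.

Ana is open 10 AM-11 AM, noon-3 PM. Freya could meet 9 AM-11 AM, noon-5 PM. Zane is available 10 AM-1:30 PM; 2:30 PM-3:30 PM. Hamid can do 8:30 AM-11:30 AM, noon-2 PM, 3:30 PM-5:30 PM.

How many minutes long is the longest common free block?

Ana ∩ Freya: 10:00-11:00, 12:00-15:00.
Ana ∩ Freya ∩ Zane: 10:00-11:00, 12:00-13:30, 14:30-15:00.
Ana ∩ Freya ∩ Zane ∩ Hamid: 10:00-11:00, 12:00-13:30.
So the common availability across everyone is 10:00-11:00, 12:00-13:30.
The longest is 12:00-13:30 at 90 minutes.

90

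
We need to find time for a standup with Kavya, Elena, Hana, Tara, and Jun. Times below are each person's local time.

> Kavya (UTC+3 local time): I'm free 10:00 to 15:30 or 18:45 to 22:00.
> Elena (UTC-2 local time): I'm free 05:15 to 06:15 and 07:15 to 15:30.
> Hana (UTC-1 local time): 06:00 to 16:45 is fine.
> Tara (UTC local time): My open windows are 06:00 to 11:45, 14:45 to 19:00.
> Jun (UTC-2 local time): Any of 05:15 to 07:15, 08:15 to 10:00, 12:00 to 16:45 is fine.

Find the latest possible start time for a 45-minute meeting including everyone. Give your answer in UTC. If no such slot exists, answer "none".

Kavya in UTC: 07:00-12:30, 15:45-19:00 (subtract 3h to convert from UTC+3).
Elena in UTC: 07:15-08:15, 09:15-17:30 (add 2h to convert from UTC-2).
Hana in UTC: 07:00-17:45 (add 1h to convert from UTC-1).
Tara in UTC: 06:00-11:45, 14:45-19:00.
Jun in UTC: 07:15-09:15, 10:15-12:00, 14:00-18:45 (add 2h to convert from UTC-2).
Kavya ∩ Elena: 07:15-08:15, 09:15-12:30, 15:45-17:30.
Kavya ∩ Elena ∩ Hana: 07:15-08:15, 09:15-12:30, 15:45-17:30.
Kavya ∩ Elena ∩ Hana ∩ Tara: 07:15-08:15, 09:15-11:45, 15:45-17:30.
Kavya ∩ Elena ∩ Hana ∩ Tara ∩ Jun: 07:15-08:15, 10:15-11:45, 15:45-17:30.
The last common window of at least 45 minutes is 15:45-17:30; a 45-minute meeting can start as late as 16:45 and still end by 17:30.

16:45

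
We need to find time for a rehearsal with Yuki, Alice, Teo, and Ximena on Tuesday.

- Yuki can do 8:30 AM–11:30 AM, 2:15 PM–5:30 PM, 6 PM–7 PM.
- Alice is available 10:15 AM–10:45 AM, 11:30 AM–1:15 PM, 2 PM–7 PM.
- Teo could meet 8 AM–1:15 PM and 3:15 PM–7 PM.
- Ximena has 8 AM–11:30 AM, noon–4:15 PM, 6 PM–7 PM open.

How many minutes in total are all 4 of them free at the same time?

150

Yuki ∩ Alice: 10:15-10:45, 14:15-17:30, 18:00-19:00.
Yuki ∩ Alice ∩ Teo: 10:15-10:45, 15:15-17:30, 18:00-19:00.
Yuki ∩ Alice ∩ Teo ∩ Ximena: 10:15-10:45, 15:15-16:15, 18:00-19:00.
Summing the common windows: 30 + 60 + 60 = 150 minutes.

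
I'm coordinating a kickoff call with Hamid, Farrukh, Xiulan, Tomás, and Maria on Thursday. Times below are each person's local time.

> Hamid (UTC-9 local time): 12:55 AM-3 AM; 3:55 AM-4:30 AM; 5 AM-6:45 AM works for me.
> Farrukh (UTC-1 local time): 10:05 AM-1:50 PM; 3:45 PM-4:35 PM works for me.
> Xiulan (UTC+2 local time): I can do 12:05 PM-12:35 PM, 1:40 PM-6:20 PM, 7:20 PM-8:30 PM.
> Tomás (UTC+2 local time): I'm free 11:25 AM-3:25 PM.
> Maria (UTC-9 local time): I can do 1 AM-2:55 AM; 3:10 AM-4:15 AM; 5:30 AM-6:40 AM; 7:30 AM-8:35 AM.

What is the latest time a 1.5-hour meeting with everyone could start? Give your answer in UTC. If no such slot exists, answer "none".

none

Hamid in UTC: 09:55-12:00, 12:55-13:30, 14:00-15:45 (add 9h to convert from UTC-9).
Farrukh in UTC: 11:05-14:50, 16:45-17:35 (add 1h to convert from UTC-1).
Xiulan in UTC: 10:05-10:35, 11:40-16:20, 17:20-18:30 (subtract 2h to convert from UTC+2).
Tomás in UTC: 09:25-13:25 (subtract 2h to convert from UTC+2).
Maria in UTC: 10:00-11:55, 12:10-13:15, 14:30-15:40, 16:30-17:35 (add 9h to convert from UTC-9).
Hamid ∩ Farrukh: 11:05-12:00, 12:55-13:30, 14:00-14:50.
Hamid ∩ Farrukh ∩ Xiulan: 11:40-12:00, 12:55-13:30, 14:00-14:50.
Hamid ∩ Farrukh ∩ Xiulan ∩ Tomás: 11:40-12:00, 12:55-13:25.
Hamid ∩ Farrukh ∩ Xiulan ∩ Tomás ∩ Maria: 11:40-11:55, 12:55-13:15.
Those are the intersection windows.
No common window is at least 90 minutes long.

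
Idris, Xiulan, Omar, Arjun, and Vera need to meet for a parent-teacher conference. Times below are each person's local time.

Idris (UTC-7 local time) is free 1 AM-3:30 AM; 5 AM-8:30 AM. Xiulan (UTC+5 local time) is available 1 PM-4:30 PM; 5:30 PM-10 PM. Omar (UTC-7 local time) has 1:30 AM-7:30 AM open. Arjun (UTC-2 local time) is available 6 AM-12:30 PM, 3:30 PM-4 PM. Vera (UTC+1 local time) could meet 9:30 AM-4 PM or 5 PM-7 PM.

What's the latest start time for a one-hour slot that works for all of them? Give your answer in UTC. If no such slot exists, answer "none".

Idris in UTC: 08:00-10:30, 12:00-15:30 (add 7h to convert from UTC-7).
Xiulan in UTC: 08:00-11:30, 12:30-17:00 (subtract 5h to convert from UTC+5).
Omar in UTC: 08:30-14:30 (add 7h to convert from UTC-7).
Arjun in UTC: 08:00-14:30, 17:30-18:00 (add 2h to convert from UTC-2).
Vera in UTC: 08:30-15:00, 16:00-18:00 (subtract 1h to convert from UTC+1).
Idris ∩ Xiulan: 08:00-10:30, 12:30-15:30.
Idris ∩ Xiulan ∩ Omar: 08:30-10:30, 12:30-14:30.
Idris ∩ Xiulan ∩ Omar ∩ Arjun: 08:30-10:30, 12:30-14:30.
Idris ∩ Xiulan ∩ Omar ∩ Arjun ∩ Vera: 08:30-10:30, 12:30-14:30.
The last common window of at least 60 minutes is 12:30-14:30; a 60-minute meeting can start as late as 13:30 and still end by 14:30.

13:30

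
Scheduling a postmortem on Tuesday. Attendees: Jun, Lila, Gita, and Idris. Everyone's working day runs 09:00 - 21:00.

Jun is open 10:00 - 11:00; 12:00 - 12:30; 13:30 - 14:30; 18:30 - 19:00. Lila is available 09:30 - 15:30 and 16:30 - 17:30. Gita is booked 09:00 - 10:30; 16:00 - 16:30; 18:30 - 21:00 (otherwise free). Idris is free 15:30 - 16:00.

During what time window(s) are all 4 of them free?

none

Jun free: 10:00-11:00, 12:00-12:30, 13:30-14:30, 18:30-19:00.
Lila free: 09:30-15:30, 16:30-17:30.
Gita free: 10:30-16:00, 16:30-18:30 (invert busy blocks within the working day).
Idris free: 15:30-16:00.
Jun ∩ Lila: 10:00-11:00, 12:00-12:30, 13:30-14:30.
Jun ∩ Lila ∩ Gita: 10:30-11:00, 12:00-12:30, 13:30-14:30.
Jun ∩ Lila ∩ Gita ∩ Idris: ∅.
There is no time when everyone is free.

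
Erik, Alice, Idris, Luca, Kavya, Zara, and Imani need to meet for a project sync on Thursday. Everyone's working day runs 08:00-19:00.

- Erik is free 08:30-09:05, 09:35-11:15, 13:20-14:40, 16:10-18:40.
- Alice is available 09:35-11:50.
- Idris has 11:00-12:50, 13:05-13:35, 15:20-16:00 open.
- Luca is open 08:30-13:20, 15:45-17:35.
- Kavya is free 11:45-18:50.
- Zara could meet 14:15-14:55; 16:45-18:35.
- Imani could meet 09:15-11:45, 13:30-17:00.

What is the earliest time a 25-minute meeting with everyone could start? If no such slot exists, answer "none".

Erik ∩ Alice: 09:35-11:15.
Erik ∩ Alice ∩ Idris: 11:00-11:15.
Erik ∩ Alice ∩ Idris ∩ Luca: 11:00-11:15.
Erik ∩ Alice ∩ Idris ∩ Luca ∩ Kavya: ∅.
Erik ∩ Alice ∩ Idris ∩ Luca ∩ Kavya ∩ Zara: ∅.
Erik ∩ Alice ∩ Idris ∩ Luca ∩ Kavya ∩ Zara ∩ Imani: ∅.
There is no time when everyone is free.
No common window is at least 25 minutes long.

none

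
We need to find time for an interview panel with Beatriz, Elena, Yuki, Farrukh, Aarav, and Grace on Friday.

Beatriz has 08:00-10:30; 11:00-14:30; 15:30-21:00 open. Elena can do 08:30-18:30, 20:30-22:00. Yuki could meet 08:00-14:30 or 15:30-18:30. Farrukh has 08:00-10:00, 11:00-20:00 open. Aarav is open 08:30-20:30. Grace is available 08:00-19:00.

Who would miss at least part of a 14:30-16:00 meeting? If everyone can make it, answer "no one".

Beatriz: not fully free for 14:30-16:00. Elena: free for 14:30-16:00. Yuki: not fully free for 14:30-16:00. Farrukh: free for 14:30-16:00. Aarav: free for 14:30-16:00. Grace: free for 14:30-16:00.

Beatriz, Yuki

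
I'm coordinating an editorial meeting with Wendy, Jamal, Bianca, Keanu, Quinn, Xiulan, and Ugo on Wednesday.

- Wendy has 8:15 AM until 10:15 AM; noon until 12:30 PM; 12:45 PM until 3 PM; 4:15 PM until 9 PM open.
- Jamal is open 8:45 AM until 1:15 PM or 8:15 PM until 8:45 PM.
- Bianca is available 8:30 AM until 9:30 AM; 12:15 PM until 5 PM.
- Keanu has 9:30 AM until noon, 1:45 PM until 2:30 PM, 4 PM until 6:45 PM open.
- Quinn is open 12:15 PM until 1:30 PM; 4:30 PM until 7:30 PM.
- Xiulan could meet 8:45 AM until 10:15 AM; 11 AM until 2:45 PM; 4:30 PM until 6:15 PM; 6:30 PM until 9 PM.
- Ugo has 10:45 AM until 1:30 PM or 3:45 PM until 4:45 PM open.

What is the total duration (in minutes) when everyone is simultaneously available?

0

Wendy ∩ Jamal: 08:45-10:15, 12:00-12:30, 12:45-13:15, 20:15-20:45.
Wendy ∩ Jamal ∩ Bianca: 08:45-09:30, 12:15-12:30, 12:45-13:15.
Wendy ∩ Jamal ∩ Bianca ∩ Keanu: ∅.
Wendy ∩ Jamal ∩ Bianca ∩ Keanu ∩ Quinn: ∅.
Wendy ∩ Jamal ∩ Bianca ∩ Keanu ∩ Quinn ∩ Xiulan: ∅.
Wendy ∩ Jamal ∩ Bianca ∩ Keanu ∩ Quinn ∩ Xiulan ∩ Ugo: ∅.
There is no time when everyone is free.
There is no common window, so the total is 0 minutes.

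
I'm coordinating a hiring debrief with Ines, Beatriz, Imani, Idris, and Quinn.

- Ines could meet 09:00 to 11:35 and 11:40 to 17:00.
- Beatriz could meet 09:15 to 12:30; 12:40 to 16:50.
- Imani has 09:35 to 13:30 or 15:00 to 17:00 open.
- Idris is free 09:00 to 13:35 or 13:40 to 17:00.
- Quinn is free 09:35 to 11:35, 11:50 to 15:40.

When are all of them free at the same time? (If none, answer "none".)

09:35-11:35, 11:50-12:30, 12:40-13:30, 15:00-15:40

Ines ∩ Beatriz: 09:15-11:35, 11:40-12:30, 12:40-16:50.
Ines ∩ Beatriz ∩ Imani: 09:35-11:35, 11:40-12:30, 12:40-13:30, 15:00-16:50.
Ines ∩ Beatriz ∩ Imani ∩ Idris: 09:35-11:35, 11:40-12:30, 12:40-13:30, 15:00-16:50.
Ines ∩ Beatriz ∩ Imani ∩ Idris ∩ Quinn: 09:35-11:35, 11:50-12:30, 12:40-13:30, 15:00-15:40.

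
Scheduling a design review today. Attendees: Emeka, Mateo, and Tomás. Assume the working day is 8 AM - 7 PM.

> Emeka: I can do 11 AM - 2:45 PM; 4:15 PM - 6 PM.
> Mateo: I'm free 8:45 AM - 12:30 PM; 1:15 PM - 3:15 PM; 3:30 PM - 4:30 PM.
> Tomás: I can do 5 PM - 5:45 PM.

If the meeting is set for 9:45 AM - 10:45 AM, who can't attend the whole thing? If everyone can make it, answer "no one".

Emeka: not fully free for 09:45-10:45. Mateo: free for 09:45-10:45. Tomás: not fully free for 09:45-10:45.

Emeka, Tomás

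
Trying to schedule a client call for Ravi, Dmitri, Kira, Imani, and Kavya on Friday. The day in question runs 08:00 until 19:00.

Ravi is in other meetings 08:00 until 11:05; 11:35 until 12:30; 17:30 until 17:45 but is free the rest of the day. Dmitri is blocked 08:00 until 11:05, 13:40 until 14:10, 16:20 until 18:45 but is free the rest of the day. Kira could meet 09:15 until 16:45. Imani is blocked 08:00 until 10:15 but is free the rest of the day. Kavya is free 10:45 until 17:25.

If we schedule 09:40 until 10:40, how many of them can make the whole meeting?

Ravi free: 11:05-11:35, 12:30-17:30, 17:45-19:00 (invert busy blocks within the working day).
Dmitri free: 11:05-13:40, 14:10-16:20, 18:45-19:00 (invert busy blocks within the working day).
Kira free: 09:15-16:45.
Imani free: 10:15-19:00 (invert busy blocks within the working day).
Kavya free: 10:45-17:25.
Kira can make the full 09:40-10:40 slot — that's 1.

1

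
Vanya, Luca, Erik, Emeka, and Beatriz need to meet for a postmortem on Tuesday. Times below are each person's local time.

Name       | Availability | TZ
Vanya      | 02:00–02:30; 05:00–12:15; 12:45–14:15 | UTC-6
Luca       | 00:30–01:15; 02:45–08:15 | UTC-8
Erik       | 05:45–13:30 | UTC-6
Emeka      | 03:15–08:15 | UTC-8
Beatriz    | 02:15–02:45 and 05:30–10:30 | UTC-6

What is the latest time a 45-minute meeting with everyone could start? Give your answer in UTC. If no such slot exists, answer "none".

Vanya in UTC: 08:00-08:30, 11:00-18:15, 18:45-20:15 (add 6h to convert from UTC-6).
Luca in UTC: 08:30-09:15, 10:45-16:15 (add 8h to convert from UTC-8).
Erik in UTC: 11:45-19:30 (add 6h to convert from UTC-6).
Emeka in UTC: 11:15-16:15 (add 8h to convert from UTC-8).
Beatriz in UTC: 08:15-08:45, 11:30-16:30 (add 6h to convert from UTC-6).
Vanya ∩ Luca: 11:00-16:15.
Vanya ∩ Luca ∩ Erik: 11:45-16:15.
Vanya ∩ Luca ∩ Erik ∩ Emeka: 11:45-16:15.
Vanya ∩ Luca ∩ Erik ∩ Emeka ∩ Beatriz: 11:45-16:15.
So the common availability across everyone is 11:45-16:15.
The last common window of at least 45 minutes is 11:45-16:15; a 45-minute meeting can start as late as 15:30 and still end by 16:15.

15:30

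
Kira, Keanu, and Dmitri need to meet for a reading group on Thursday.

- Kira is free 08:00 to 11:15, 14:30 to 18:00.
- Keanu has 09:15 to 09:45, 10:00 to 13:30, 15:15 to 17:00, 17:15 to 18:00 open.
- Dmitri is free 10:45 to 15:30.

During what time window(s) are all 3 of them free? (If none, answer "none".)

Kira ∩ Keanu: 09:15-09:45, 10:00-11:15, 15:15-17:00, 17:15-18:00.
Kira ∩ Keanu ∩ Dmitri: 10:45-11:15, 15:15-15:30.

10:45-11:15, 15:15-15:30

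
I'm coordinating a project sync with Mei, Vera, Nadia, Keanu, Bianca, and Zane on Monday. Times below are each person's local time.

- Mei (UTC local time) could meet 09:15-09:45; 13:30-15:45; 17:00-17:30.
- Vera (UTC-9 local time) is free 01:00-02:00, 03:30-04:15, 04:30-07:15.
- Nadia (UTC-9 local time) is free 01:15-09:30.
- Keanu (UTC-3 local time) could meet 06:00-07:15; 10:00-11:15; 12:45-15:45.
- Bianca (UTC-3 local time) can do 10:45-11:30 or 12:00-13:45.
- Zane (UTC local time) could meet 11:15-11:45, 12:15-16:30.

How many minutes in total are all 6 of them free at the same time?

30

Mei in UTC: 09:15-09:45, 13:30-15:45, 17:00-17:30.
Vera in UTC: 10:00-11:00, 12:30-13:15, 13:30-16:15 (add 9h to convert from UTC-9).
Nadia in UTC: 10:15-18:30 (add 9h to convert from UTC-9).
Keanu in UTC: 09:00-10:15, 13:00-14:15, 15:45-18:45 (add 3h to convert from UTC-3).
Bianca in UTC: 13:45-14:30, 15:00-16:45 (add 3h to convert from UTC-3).
Zane in UTC: 11:15-11:45, 12:15-16:30.
Mei ∩ Vera: 13:30-15:45.
Mei ∩ Vera ∩ Nadia: 13:30-15:45.
Mei ∩ Vera ∩ Nadia ∩ Keanu: 13:30-14:15.
Mei ∩ Vera ∩ Nadia ∩ Keanu ∩ Bianca: 13:45-14:15.
Mei ∩ Vera ∩ Nadia ∩ Keanu ∩ Bianca ∩ Zane: 13:45-14:15.
So the common availability across everyone is 13:45-14:15.
That's a single block of 30 minutes.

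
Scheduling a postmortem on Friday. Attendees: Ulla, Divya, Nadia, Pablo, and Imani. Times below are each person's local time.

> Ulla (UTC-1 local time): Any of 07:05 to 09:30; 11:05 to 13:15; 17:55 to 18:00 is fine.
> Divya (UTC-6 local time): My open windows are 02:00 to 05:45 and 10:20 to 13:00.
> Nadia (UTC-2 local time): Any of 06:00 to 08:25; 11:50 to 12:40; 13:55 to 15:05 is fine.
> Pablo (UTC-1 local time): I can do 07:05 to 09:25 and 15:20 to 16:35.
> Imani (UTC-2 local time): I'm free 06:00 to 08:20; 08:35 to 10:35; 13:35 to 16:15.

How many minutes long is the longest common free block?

Ulla in UTC: 08:05-10:30, 12:05-14:15, 18:55-19:00 (add 1h to convert from UTC-1).
Divya in UTC: 08:00-11:45, 16:20-19:00 (add 6h to convert from UTC-6).
Nadia in UTC: 08:00-10:25, 13:50-14:40, 15:55-17:05 (add 2h to convert from UTC-2).
Pablo in UTC: 08:05-10:25, 16:20-17:35 (add 1h to convert from UTC-1).
Imani in UTC: 08:00-10:20, 10:35-12:35, 15:35-18:15 (add 2h to convert from UTC-2).
Ulla ∩ Divya: 08:05-10:30, 18:55-19:00.
Ulla ∩ Divya ∩ Nadia: 08:05-10:25.
Ulla ∩ Divya ∩ Nadia ∩ Pablo: 08:05-10:25.
Ulla ∩ Divya ∩ Nadia ∩ Pablo ∩ Imani: 08:05-10:20.
The longest is 08:05-10:20 at 135 minutes.

135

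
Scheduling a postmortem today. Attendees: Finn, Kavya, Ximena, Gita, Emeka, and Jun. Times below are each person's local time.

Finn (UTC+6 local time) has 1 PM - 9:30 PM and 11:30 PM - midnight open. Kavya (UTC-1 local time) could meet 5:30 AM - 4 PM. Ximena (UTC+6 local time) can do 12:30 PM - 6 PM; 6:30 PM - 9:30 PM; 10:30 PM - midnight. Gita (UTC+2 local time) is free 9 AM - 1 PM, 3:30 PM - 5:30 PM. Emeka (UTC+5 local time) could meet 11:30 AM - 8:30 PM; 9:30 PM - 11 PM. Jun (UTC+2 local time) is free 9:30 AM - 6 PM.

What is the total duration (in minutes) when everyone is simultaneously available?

330

Finn in UTC: 07:00-15:30, 17:30-18:00 (subtract 6h to convert from UTC+6).
Kavya in UTC: 06:30-17:00 (add 1h to convert from UTC-1).
Ximena in UTC: 06:30-12:00, 12:30-15:30, 16:30-18:00 (subtract 6h to convert from UTC+6).
Gita in UTC: 07:00-11:00, 13:30-15:30 (subtract 2h to convert from UTC+2).
Emeka in UTC: 06:30-15:30, 16:30-18:00 (subtract 5h to convert from UTC+5).
Jun in UTC: 07:30-16:00 (subtract 2h to convert from UTC+2).
Finn ∩ Kavya: 07:00-15:30.
Finn ∩ Kavya ∩ Ximena: 07:00-12:00, 12:30-15:30.
Finn ∩ Kavya ∩ Ximena ∩ Gita: 07:00-11:00, 13:30-15:30.
Finn ∩ Kavya ∩ Ximena ∩ Gita ∩ Emeka: 07:00-11:00, 13:30-15:30.
Finn ∩ Kavya ∩ Ximena ∩ Gita ∩ Emeka ∩ Jun: 07:30-11:00, 13:30-15:30.
So the common availability across everyone is 07:30-11:00, 13:30-15:30.
Summing the common windows: 210 + 120 = 330 minutes.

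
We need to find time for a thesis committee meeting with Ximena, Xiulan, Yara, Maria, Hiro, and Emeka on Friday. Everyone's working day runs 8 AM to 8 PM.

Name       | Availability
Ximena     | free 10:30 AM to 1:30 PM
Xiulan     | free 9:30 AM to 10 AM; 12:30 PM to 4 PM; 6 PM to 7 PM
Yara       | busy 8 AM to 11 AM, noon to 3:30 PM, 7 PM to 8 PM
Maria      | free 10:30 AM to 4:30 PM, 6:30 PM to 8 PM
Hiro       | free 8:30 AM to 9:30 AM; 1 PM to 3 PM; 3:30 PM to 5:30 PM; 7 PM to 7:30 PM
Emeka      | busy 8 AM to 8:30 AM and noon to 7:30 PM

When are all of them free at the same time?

Ximena free: 10:30-13:30.
Xiulan free: 09:30-10:00, 12:30-16:00, 18:00-19:00.
Yara free: 11:00-12:00, 15:30-19:00 (invert busy blocks within the working day).
Maria free: 10:30-16:30, 18:30-20:00.
Hiro free: 08:30-09:30, 13:00-15:00, 15:30-17:30, 19:00-19:30.
Emeka free: 08:30-12:00, 19:30-20:00 (invert busy blocks within the working day).
Ximena ∩ Xiulan: 12:30-13:30.
Ximena ∩ Xiulan ∩ Yara: ∅.
Ximena ∩ Xiulan ∩ Yara ∩ Maria: ∅.
Ximena ∩ Xiulan ∩ Yara ∩ Maria ∩ Hiro: ∅.
Ximena ∩ Xiulan ∩ Yara ∩ Maria ∩ Hiro ∩ Emeka: ∅.
There is no time when everyone is free.

none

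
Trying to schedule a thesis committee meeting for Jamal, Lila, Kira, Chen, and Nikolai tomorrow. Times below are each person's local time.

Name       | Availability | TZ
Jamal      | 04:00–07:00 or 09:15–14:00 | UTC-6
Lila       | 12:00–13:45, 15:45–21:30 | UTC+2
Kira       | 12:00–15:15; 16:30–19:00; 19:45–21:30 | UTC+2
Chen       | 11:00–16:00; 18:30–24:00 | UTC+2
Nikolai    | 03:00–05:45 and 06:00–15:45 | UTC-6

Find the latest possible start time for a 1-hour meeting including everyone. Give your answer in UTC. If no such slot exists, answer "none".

18:30

Jamal in UTC: 10:00-13:00, 15:15-20:00 (add 6h to convert from UTC-6).
Lila in UTC: 10:00-11:45, 13:45-19:30 (subtract 2h to convert from UTC+2).
Kira in UTC: 10:00-13:15, 14:30-17:00, 17:45-19:30 (subtract 2h to convert from UTC+2).
Chen in UTC: 09:00-14:00, 16:30-22:00 (subtract 2h to convert from UTC+2).
Nikolai in UTC: 09:00-11:45, 12:00-21:45 (add 6h to convert from UTC-6).
Jamal ∩ Lila: 10:00-11:45, 15:15-19:30.
Jamal ∩ Lila ∩ Kira: 10:00-11:45, 15:15-17:00, 17:45-19:30.
Jamal ∩ Lila ∩ Kira ∩ Chen: 10:00-11:45, 16:30-17:00, 17:45-19:30.
Jamal ∩ Lila ∩ Kira ∩ Chen ∩ Nikolai: 10:00-11:45, 16:30-17:00, 17:45-19:30.
The last common window of at least 60 minutes is 17:45-19:30; a 60-minute meeting can start as late as 18:30 and still end by 19:30.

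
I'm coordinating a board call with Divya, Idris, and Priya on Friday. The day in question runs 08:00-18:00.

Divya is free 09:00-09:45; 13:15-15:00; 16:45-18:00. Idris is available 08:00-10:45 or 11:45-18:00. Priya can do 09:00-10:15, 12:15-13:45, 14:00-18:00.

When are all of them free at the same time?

09:00-09:45, 13:15-13:45, 14:00-15:00, 16:45-18:00

Divya ∩ Idris: 09:00-09:45, 13:15-15:00, 16:45-18:00.
Divya ∩ Idris ∩ Priya: 09:00-09:45, 13:15-13:45, 14:00-15:00, 16:45-18:00.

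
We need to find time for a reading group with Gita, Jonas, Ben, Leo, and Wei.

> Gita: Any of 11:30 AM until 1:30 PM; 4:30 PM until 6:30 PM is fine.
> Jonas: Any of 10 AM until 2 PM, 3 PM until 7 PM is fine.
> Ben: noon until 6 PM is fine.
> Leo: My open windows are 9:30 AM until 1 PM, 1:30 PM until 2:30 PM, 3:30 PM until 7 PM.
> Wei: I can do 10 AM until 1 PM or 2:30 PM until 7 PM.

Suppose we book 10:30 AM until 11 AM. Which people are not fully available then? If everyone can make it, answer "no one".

Gita: not fully free for 10:30-11:00. Jonas: free for 10:30-11:00. Ben: not fully free for 10:30-11:00. Leo: free for 10:30-11:00. Wei: free for 10:30-11:00.

Ben, Gita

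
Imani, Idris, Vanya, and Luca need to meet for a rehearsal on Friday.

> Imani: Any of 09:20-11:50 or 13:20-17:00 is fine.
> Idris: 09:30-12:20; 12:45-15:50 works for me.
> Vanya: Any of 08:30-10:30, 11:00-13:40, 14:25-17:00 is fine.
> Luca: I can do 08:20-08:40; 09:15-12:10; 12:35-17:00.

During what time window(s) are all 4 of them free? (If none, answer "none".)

Imani ∩ Idris: 09:30-11:50, 13:20-15:50.
Imani ∩ Idris ∩ Vanya: 09:30-10:30, 11:00-11:50, 13:20-13:40, 14:25-15:50.
Imani ∩ Idris ∩ Vanya ∩ Luca: 09:30-10:30, 11:00-11:50, 13:20-13:40, 14:25-15:50.

09:30-10:30, 11:00-11:50, 13:20-13:40, 14:25-15:50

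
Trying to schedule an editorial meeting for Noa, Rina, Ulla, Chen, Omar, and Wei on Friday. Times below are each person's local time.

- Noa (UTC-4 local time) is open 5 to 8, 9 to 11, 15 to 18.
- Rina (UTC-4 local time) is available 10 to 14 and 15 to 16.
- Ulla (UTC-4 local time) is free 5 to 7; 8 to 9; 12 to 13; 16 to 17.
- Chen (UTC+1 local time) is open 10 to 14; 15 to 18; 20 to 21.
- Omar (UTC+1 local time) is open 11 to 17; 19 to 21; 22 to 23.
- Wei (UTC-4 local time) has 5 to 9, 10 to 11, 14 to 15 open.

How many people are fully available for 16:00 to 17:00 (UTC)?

3

Noa in UTC: 09:00-12:00, 13:00-15:00, 19:00-22:00 (add 4h to convert from UTC-4).
Rina in UTC: 14:00-18:00, 19:00-20:00 (add 4h to convert from UTC-4).
Ulla in UTC: 09:00-11:00, 12:00-13:00, 16:00-17:00, 20:00-21:00 (add 4h to convert from UTC-4).
Chen in UTC: 09:00-13:00, 14:00-17:00, 19:00-20:00 (subtract 1h to convert from UTC+1).
Omar in UTC: 10:00-16:00, 18:00-20:00, 21:00-22:00 (subtract 1h to convert from UTC+1).
Wei in UTC: 09:00-13:00, 14:00-15:00, 18:00-19:00 (add 4h to convert from UTC-4).
Rina, Ulla, and Chen can make the full 16:00-17:00 slot — that's 3.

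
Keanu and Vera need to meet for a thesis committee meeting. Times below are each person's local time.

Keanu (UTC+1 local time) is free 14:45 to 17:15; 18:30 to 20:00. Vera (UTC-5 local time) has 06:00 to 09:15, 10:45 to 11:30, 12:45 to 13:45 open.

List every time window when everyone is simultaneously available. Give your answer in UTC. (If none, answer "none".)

13:45-14:15, 15:45-16:15, 17:45-18:45

Keanu in UTC: 13:45-16:15, 17:30-19:00 (subtract 1h to convert from UTC+1).
Vera in UTC: 11:00-14:15, 15:45-16:30, 17:45-18:45 (add 5h to convert from UTC-5).
Keanu ∩ Vera: 13:45-14:15, 15:45-16:15, 17:45-18:45.
So the common availability across everyone is 13:45-14:15, 15:45-16:15, 17:45-18:45.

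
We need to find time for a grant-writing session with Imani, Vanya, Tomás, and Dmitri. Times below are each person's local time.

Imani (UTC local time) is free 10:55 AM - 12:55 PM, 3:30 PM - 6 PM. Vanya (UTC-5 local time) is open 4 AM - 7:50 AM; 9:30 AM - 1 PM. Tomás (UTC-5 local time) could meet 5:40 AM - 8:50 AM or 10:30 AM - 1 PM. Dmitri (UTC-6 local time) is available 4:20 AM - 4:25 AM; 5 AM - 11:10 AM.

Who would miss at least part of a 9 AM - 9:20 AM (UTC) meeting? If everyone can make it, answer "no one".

Imani in UTC: 10:55-12:55, 15:30-18:00.
Vanya in UTC: 09:00-12:50, 14:30-18:00 (add 5h to convert from UTC-5).
Tomás in UTC: 10:40-13:50, 15:30-18:00 (add 5h to convert from UTC-5).
Dmitri in UTC: 10:20-10:25, 11:00-17:10 (add 6h to convert from UTC-6).
Imani: not fully free for 09:00-09:20. Vanya: free for 09:00-09:20. Tomás: not fully free for 09:00-09:20. Dmitri: not fully free for 09:00-09:20.

Dmitri, Imani, Tomás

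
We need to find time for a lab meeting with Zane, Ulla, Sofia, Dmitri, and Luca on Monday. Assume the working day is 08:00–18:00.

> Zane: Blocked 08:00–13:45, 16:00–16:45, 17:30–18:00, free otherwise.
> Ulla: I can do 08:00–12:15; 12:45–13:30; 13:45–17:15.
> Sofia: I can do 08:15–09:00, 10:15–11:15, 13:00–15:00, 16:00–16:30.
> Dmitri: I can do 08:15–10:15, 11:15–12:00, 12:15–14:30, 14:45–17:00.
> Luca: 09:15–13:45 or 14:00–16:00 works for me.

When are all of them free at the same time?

Zane free: 13:45-16:00, 16:45-17:30 (invert busy blocks within the working day).
Ulla free: 08:00-12:15, 12:45-13:30, 13:45-17:15.
Sofia free: 08:15-09:00, 10:15-11:15, 13:00-15:00, 16:00-16:30.
Dmitri free: 08:15-10:15, 11:15-12:00, 12:15-14:30, 14:45-17:00.
Luca free: 09:15-13:45, 14:00-16:00.
Zane ∩ Ulla: 13:45-16:00, 16:45-17:15.
Zane ∩ Ulla ∩ Sofia: 13:45-15:00.
Zane ∩ Ulla ∩ Sofia ∩ Dmitri: 13:45-14:30, 14:45-15:00.
Zane ∩ Ulla ∩ Sofia ∩ Dmitri ∩ Luca: 14:00-14:30, 14:45-15:00.
So the common availability across everyone is 14:00-14:30, 14:45-15:00.

14:00-14:30, 14:45-15:00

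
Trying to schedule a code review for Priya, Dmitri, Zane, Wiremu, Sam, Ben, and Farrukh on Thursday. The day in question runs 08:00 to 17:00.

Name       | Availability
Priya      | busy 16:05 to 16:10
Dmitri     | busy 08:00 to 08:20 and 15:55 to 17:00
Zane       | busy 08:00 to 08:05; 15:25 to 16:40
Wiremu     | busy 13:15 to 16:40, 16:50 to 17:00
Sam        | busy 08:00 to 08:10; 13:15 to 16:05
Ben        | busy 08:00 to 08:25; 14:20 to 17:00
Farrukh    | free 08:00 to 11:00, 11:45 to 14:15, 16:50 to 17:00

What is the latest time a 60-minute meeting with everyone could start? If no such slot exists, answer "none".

Priya free: 08:00-16:05, 16:10-17:00 (invert busy blocks within the working day).
Dmitri free: 08:20-15:55 (invert busy blocks within the working day).
Zane free: 08:05-15:25, 16:40-17:00 (invert busy blocks within the working day).
Wiremu free: 08:00-13:15, 16:40-16:50 (invert busy blocks within the working day).
Sam free: 08:10-13:15, 16:05-17:00 (invert busy blocks within the working day).
Ben free: 08:25-14:20 (invert busy blocks within the working day).
Farrukh free: 08:00-11:00, 11:45-14:15, 16:50-17:00.
Priya ∩ Dmitri: 08:20-15:55.
Priya ∩ Dmitri ∩ Zane: 08:20-15:25.
Priya ∩ Dmitri ∩ Zane ∩ Wiremu: 08:20-13:15.
Priya ∩ Dmitri ∩ Zane ∩ Wiremu ∩ Sam: 08:20-13:15.
Priya ∩ Dmitri ∩ Zane ∩ Wiremu ∩ Sam ∩ Ben: 08:25-13:15.
Priya ∩ Dmitri ∩ Zane ∩ Wiremu ∩ Sam ∩ Ben ∩ Farrukh: 08:25-11:00, 11:45-13:15.
Those are the intersection windows.
The last common window of at least 60 minutes is 11:45-13:15; a 60-minute meeting can start as late as 12:15 and still end by 13:15.

12:15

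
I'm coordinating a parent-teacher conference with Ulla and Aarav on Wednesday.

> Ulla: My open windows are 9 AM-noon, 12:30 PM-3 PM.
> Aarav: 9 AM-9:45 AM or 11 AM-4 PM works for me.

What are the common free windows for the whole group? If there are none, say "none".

09:00-09:45, 11:00-12:00, 12:30-15:00

Ulla ∩ Aarav: 09:00-09:45, 11:00-12:00, 12:30-15:00.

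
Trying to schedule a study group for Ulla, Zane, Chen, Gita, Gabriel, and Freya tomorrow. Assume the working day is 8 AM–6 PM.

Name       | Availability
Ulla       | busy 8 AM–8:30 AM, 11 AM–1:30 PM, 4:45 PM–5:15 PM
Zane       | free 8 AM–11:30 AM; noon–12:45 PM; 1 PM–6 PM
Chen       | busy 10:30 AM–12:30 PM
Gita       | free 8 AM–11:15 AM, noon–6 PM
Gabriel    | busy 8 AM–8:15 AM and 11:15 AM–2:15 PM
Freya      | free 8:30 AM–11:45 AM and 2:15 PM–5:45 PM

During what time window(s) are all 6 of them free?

08:30-10:30, 14:15-16:45, 17:15-17:45

Ulla free: 08:30-11:00, 13:30-16:45, 17:15-18:00 (invert busy blocks within the working day).
Zane free: 08:00-11:30, 12:00-12:45, 13:00-18:00.
Chen free: 08:00-10:30, 12:30-18:00 (invert busy blocks within the working day).
Gita free: 08:00-11:15, 12:00-18:00.
Gabriel free: 08:15-11:15, 14:15-18:00 (invert busy blocks within the working day).
Freya free: 08:30-11:45, 14:15-17:45.
Ulla ∩ Zane: 08:30-11:00, 13:30-16:45, 17:15-18:00.
Ulla ∩ Zane ∩ Chen: 08:30-10:30, 13:30-16:45, 17:15-18:00.
Ulla ∩ Zane ∩ Chen ∩ Gita: 08:30-10:30, 13:30-16:45, 17:15-18:00.
Ulla ∩ Zane ∩ Chen ∩ Gita ∩ Gabriel: 08:30-10:30, 14:15-16:45, 17:15-18:00.
Ulla ∩ Zane ∩ Chen ∩ Gita ∩ Gabriel ∩ Freya: 08:30-10:30, 14:15-16:45, 17:15-17:45.
So the common availability across everyone is 08:30-10:30, 14:15-16:45, 17:15-17:45.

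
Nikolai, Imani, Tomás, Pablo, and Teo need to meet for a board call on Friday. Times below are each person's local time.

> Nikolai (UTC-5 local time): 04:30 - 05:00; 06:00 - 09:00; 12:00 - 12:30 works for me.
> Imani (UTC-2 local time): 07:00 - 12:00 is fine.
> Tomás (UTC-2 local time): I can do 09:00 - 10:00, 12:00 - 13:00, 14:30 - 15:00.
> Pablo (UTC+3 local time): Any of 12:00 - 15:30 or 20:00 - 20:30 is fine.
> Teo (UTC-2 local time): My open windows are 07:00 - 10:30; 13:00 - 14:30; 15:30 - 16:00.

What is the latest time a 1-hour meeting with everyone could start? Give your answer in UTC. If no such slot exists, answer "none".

11:00

Nikolai in UTC: 09:30-10:00, 11:00-14:00, 17:00-17:30 (add 5h to convert from UTC-5).
Imani in UTC: 09:00-14:00 (add 2h to convert from UTC-2).
Tomás in UTC: 11:00-12:00, 14:00-15:00, 16:30-17:00 (add 2h to convert from UTC-2).
Pablo in UTC: 09:00-12:30, 17:00-17:30 (subtract 3h to convert from UTC+3).
Teo in UTC: 09:00-12:30, 15:00-16:30, 17:30-18:00 (add 2h to convert from UTC-2).
Nikolai ∩ Imani: 09:30-10:00, 11:00-14:00.
Nikolai ∩ Imani ∩ Tomás: 11:00-12:00.
Nikolai ∩ Imani ∩ Tomás ∩ Pablo: 11:00-12:00.
Nikolai ∩ Imani ∩ Tomás ∩ Pablo ∩ Teo: 11:00-12:00.
The last common window of at least 60 minutes is 11:00-12:00; a 60-minute meeting can start as late as 11:00 and still end by 12:00.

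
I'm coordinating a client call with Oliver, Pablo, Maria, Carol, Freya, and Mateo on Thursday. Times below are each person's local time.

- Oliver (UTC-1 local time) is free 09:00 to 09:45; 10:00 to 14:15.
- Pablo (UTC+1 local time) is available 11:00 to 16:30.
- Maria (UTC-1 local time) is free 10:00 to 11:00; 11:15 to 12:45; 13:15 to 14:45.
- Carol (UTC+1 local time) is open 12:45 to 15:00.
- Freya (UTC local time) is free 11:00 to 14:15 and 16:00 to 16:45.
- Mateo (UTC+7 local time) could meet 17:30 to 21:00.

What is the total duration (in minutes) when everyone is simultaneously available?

Oliver in UTC: 10:00-10:45, 11:00-15:15 (add 1h to convert from UTC-1).
Pablo in UTC: 10:00-15:30 (subtract 1h to convert from UTC+1).
Maria in UTC: 11:00-12:00, 12:15-13:45, 14:15-15:45 (add 1h to convert from UTC-1).
Carol in UTC: 11:45-14:00 (subtract 1h to convert from UTC+1).
Freya in UTC: 11:00-14:15, 16:00-16:45.
Mateo in UTC: 10:30-14:00 (subtract 7h to convert from UTC+7).
Oliver ∩ Pablo: 10:00-10:45, 11:00-15:15.
Oliver ∩ Pablo ∩ Maria: 11:00-12:00, 12:15-13:45, 14:15-15:15.
Oliver ∩ Pablo ∩ Maria ∩ Carol: 11:45-12:00, 12:15-13:45.
Oliver ∩ Pablo ∩ Maria ∩ Carol ∩ Freya: 11:45-12:00, 12:15-13:45.
Oliver ∩ Pablo ∩ Maria ∩ Carol ∩ Freya ∩ Mateo: 11:45-12:00, 12:15-13:45.
Those are the intersection windows.
Summing the common windows: 15 + 90 = 105 minutes.

105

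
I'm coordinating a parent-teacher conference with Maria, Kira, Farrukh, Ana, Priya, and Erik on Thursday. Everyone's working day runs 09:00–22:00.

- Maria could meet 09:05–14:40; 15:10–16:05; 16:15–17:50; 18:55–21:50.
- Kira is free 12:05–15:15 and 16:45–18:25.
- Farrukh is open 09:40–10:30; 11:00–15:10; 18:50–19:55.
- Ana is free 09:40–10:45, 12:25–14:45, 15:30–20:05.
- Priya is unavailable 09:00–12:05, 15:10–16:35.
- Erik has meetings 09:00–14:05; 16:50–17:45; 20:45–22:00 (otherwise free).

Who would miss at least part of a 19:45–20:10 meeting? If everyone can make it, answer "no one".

Ana, Farrukh, Kira

Maria free: 09:05-14:40, 15:10-16:05, 16:15-17:50, 18:55-21:50.
Kira free: 12:05-15:15, 16:45-18:25.
Farrukh free: 09:40-10:30, 11:00-15:10, 18:50-19:55.
Ana free: 09:40-10:45, 12:25-14:45, 15:30-20:05.
Priya free: 12:05-15:10, 16:35-22:00 (invert busy blocks within the working day).
Erik free: 14:05-16:50, 17:45-20:45 (invert busy blocks within the working day).
Maria: free for 19:45-20:10. Kira: not fully free for 19:45-20:10. Farrukh: not fully free for 19:45-20:10. Ana: not fully free for 19:45-20:10. Priya: free for 19:45-20:10. Erik: free for 19:45-20:10.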